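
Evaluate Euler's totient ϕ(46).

22

46 = 2 · 23.
φ(46) = 46 · (1 − 1/2) · (1 − 1/23)
       = 46 · 22/46 = 22.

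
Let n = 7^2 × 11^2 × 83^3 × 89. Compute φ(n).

φ(301721135947) = 301721135947 · (1 − 1/7) · (1 − 1/11) · (1 − 1/83) · (1 − 1/89)
       = 301721135947 · 432960/568799 = 229664930880.

229664930880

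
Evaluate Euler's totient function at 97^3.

903264

φ(97^3) = 97^2·(97−1) = 9409·96 = 903264.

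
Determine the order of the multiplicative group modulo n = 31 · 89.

2640

φ(31) = 31 − 1 = 30.
φ(89) = 89 − 1 = 88.
Multiply: 30 · 88 = 2640.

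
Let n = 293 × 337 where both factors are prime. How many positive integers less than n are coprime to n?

98112

φ(pq) = (p−1)(q−1) = 292 · 336 = 98112.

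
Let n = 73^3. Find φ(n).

383688

φ(73^3) = 73^2·(73−1) = 5329·72 = 383688.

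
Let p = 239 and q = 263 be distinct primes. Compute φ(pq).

φ(62857) = 62857 · (1 − 1/239) · (1 − 1/263)
       = 62857 · 62356/62857 = 62356.

62356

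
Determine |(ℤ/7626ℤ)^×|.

2400

7626 = 2 · 3 · 31 · 41.
φ(2) = 2 − 1 = 1.
φ(3) = 3 − 1 = 2.
φ(31) = 31 − 1 = 30.
φ(41) = 41 − 1 = 40.
Since φ is multiplicative, φ(7626) = 1 · 2 · 30 · 40 = 2400.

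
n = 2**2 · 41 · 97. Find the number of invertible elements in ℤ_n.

7680

φ(15908) = 15908 · (1 − 1/2) · (1 − 1/41) · (1 − 1/97)
       = 15908 · 3840/7954 = 7680.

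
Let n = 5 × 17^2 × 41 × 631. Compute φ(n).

φ(37383595) = 37383595 · (1 − 1/5) · (1 − 1/17) · (1 − 1/41) · (1 − 1/631)
       = 37383595 · 1612800/2199035 = 27417600.

27417600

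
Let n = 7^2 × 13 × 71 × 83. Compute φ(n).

2892960

φ(7^2) = 7^1·(7−1) = 7·6 = 42.
φ(13) = 13 − 1 = 12.
φ(71) = 71 − 1 = 70.
φ(83) = 83 − 1 = 82.
Since φ is multiplicative, φ(3753841) = 42 · 12 · 70 · 82 = 2892960.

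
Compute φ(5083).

Prime factorization: 5083 = 13 · 17 · 23.
φ(13) = 13 − 1 = 12.
φ(17) = 17 − 1 = 16.
φ(23) = 23 − 1 = 22.
Multiply: 12 · 16 · 22 = 4224.

4224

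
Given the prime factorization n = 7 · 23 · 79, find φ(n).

φ(12719) = 12719 · (1 − 1/7) · (1 − 1/23) · (1 − 1/79)
       = 12719 · 10296/12719 = 10296.

10296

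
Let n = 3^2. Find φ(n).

6

φ(9) = 9 · (1 − 1/3)
       = 9 · 2/3 = 6.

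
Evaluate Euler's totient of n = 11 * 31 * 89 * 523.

13780800

φ(15872527) = 15872527 · (1 − 1/11) · (1 − 1/31) · (1 − 1/89) · (1 − 1/523)
       = 15872527 · 13780800/15872527 = 13780800.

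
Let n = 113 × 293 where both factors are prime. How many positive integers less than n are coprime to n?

φ(n) = (p − 1)(q − 1) = (113−1)(293−1) = 112·292 = 32704.

32704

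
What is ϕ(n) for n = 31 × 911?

27300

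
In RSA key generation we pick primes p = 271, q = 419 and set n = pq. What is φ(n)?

φ(n) = (p − 1)(q − 1) = (271−1)(419−1) = 270·418 = 112860.

112860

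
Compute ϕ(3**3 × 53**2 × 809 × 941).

37678268160

φ(3^3) = 3^3 − 3^2 = 27 − 9 = 18.
φ(53^2) = 53^2 − 53^1 = 2809 − 53 = 2756.
φ(809) = 809 − 1 = 808.
φ(941) = 941 − 1 = 940.
φ(57736924767) = 18 × 2756 × 808 × 940 = 37678268160.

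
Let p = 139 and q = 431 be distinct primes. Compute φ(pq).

φ(59909) = 59909 · (1 − 1/139) · (1 − 1/431)
       = 59909 · 59340/59909 = 59340.

59340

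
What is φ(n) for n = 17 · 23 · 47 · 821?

φ(17) = 17 − 1 = 16.
φ(23) = 23 − 1 = 22.
φ(47) = 47 − 1 = 46.
φ(821) = 821 − 1 = 820.
Since φ is multiplicative, φ(15087517) = 16 · 22 · 46 · 820 = 13277440.

13277440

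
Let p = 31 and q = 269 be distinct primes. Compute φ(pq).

8040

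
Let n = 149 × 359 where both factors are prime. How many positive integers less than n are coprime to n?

φ(149) = 149 − 1 = 148.
φ(359) = 359 − 1 = 358.
Since φ is multiplicative, φ(53491) = 148 · 358 = 52984.

52984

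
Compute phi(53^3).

146068

φ(53^3) = 53^3 − 53^2 = 148877 − 2809 = 146068.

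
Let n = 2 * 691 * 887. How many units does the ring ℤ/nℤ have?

611340

φ(1225834) = 1225834 · (1 − 1/2) · (1 − 1/691) · (1 − 1/887)
       = 1225834 · 611340/1225834 = 611340.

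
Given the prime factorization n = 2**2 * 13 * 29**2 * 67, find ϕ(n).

φ(2^2) = 2^1·(2−1) = 2·1 = 2.
φ(13) = 13 − 1 = 12.
φ(29^2) = 29^1·(29−1) = 29·28 = 812.
φ(67) = 67 − 1 = 66.
Since φ is multiplicative, φ(2930044) = 2 · 12 · 812 · 66 = 1286208.

1286208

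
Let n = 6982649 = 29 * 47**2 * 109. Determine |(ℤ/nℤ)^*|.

6537888

φ(29) = 29 − 1 = 28.
φ(47^2) = 47^2 − 47^1 = 2209 − 47 = 2162.
φ(109) = 109 − 1 = 108.
Multiply: 28 · 2162 · 108 = 6537888.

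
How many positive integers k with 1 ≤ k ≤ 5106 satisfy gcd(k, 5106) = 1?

5106 = 2 × 3 × 23 × 37.
φ(5106) = 5106 · (1 − 1/2) · (1 − 1/3) · (1 − 1/23) · (1 − 1/37)
       = 5106 · 1584/5106 = 1584.

1584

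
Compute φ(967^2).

φ(935089) = 935089 · (1 − 1/967)
       = 935089 · 966/967 = 934122.

934122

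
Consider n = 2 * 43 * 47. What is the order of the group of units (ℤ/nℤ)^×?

1932

φ(4042) = 4042 · (1 − 1/2) · (1 − 1/43) · (1 − 1/47)
       = 4042 · 1932/4042 = 1932.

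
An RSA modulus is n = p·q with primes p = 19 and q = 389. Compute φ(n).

φ(7391) = 7391 · (1 − 1/19) · (1 − 1/389)
       = 7391 · 6984/7391 = 6984.

6984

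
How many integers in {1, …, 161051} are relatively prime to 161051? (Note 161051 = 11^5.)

φ(161051) = 161051 · (1 − 1/11)
       = 161051 · 10/11 = 146410.

146410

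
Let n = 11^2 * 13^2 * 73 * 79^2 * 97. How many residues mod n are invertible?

730874327040

φ(903692861929) = 903692861929 · (1 − 1/11) · (1 − 1/13) · (1 − 1/73) · (1 − 1/79) · (1 − 1/97)
       = 903692861929 · 64696320/79994057 = 730874327040.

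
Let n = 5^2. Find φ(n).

20

φ(25) = 25 · (1 − 1/5)
       = 25 · 4/5 = 20.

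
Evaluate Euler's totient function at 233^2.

φ(54289) = 54289 · (1 − 1/233)
       = 54289 · 232/233 = 54056.

54056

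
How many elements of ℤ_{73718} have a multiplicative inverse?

33600

First factor: 73718 = 2 × 29 × 31 × 41.
φ(2) = 2 − 1 = 1.
φ(29) = 29 − 1 = 28.
φ(31) = 31 − 1 = 30.
φ(41) = 41 − 1 = 40.
Since φ is multiplicative, φ(73718) = 1 · 28 · 30 · 40 = 33600.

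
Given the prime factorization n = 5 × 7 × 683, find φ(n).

16368

φ(23905) = 23905 · (1 − 1/5) · (1 − 1/7) · (1 − 1/683)
       = 23905 · 16368/23905 = 16368.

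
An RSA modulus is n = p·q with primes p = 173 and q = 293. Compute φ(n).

φ(pq) = (p−1)(q−1) = 172 · 292 = 50224.

50224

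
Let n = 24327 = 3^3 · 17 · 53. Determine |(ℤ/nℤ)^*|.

14976

φ(3^3) = 3^2·(3−1) = 9·2 = 18.
φ(17) = 17 − 1 = 16.
φ(53) = 53 − 1 = 52.
Multiply: 18 · 16 · 52 = 14976.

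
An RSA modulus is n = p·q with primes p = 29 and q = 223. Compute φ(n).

φ(6467) = 6467 · (1 − 1/29) · (1 − 1/223)
       = 6467 · 6216/6467 = 6216.

6216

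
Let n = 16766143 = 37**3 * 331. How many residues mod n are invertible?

φ(37^3) = 37^3 − 37^2 = 50653 − 1369 = 49284.
φ(331) = 331 − 1 = 330.
φ(16766143) = 49284 × 330 = 16263720.

16263720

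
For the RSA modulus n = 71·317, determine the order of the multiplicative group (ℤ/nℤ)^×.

22120

φ(22507) = 22507 · (1 − 1/71) · (1 − 1/317)
       = 22507 · 22120/22507 = 22120.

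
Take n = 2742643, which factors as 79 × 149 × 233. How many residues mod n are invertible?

φ(79) = 79 − 1 = 78.
φ(149) = 149 − 1 = 148.
φ(233) = 233 − 1 = 232.
Multiply: 78 · 148 · 232 = 2678208.

2678208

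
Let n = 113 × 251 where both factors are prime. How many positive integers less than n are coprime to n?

φ(n) = (p − 1)(q − 1) = (113−1)(251−1) = 112·250 = 28000.

28000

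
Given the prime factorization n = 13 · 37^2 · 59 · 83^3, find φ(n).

523701118656

φ(600389501101) = 600389501101 · (1 − 1/13) · (1 − 1/37) · (1 − 1/59) · (1 − 1/83)
       = 600389501101 · 2054592/2355457 = 523701118656.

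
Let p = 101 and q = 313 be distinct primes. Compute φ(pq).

31200

φ(31613) = 31613 · (1 − 1/101) · (1 − 1/313)
       = 31613 · 31200/31613 = 31200.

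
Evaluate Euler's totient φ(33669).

First factor: 33669 = 3**3 * 29 * 43.
φ(33669) = 33669 · (1 − 1/3) · (1 − 1/29) · (1 − 1/43)
       = 33669 · 2352/3741 = 21168.

21168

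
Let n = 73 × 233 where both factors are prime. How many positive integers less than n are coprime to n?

16704

For distinct primes, φ(pq) = (p−1)(q−1) = 72 × 232 = 16704.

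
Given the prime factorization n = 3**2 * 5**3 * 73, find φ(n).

43200

φ(3^2) = 3^2 − 3^1 = 9 − 3 = 6.
φ(5^3) = 5^2·(5−1) = 25·4 = 100.
φ(73) = 73 − 1 = 72.
Multiply: 6 · 100 · 72 = 43200.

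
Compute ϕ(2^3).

φ(2^3) = 2^2·(2−1) = 4·1 = 4.

4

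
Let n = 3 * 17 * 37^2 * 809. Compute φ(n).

34440192

φ(56483571) = 56483571 · (1 − 1/3) · (1 − 1/17) · (1 − 1/37) · (1 − 1/809)
       = 56483571 · 930816/1526583 = 34440192.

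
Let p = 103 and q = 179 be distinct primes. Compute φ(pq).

18156

φ(103) = 103 − 1 = 102.
φ(179) = 179 − 1 = 178.
Since φ is multiplicative, φ(18437) = 102 · 178 = 18156.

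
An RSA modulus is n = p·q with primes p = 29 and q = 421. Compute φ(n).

11760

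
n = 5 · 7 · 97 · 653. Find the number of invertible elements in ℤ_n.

1502208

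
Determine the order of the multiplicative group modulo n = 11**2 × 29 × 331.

1016400

φ(11^2) = 11^1·(11−1) = 11·10 = 110.
φ(29) = 29 − 1 = 28.
φ(331) = 331 − 1 = 330.
Multiply: 110 · 28 · 330 = 1016400.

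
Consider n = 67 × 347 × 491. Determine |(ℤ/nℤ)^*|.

11189640

φ(67) = 67 − 1 = 66.
φ(347) = 347 − 1 = 346.
φ(491) = 491 − 1 = 490.
Multiply: 66 · 346 · 490 = 11189640.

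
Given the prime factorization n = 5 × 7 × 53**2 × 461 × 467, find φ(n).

14178627840

φ(5) = 5 − 1 = 4.
φ(7) = 7 − 1 = 6.
φ(53^2) = 53^1·(53−1) = 53·52 = 2756.
φ(461) = 461 − 1 = 460.
φ(467) = 467 − 1 = 466.
Since φ is multiplicative, φ(21165941405) = 4 · 6 · 2756 · 460 · 466 = 14178627840.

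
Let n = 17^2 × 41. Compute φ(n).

φ(17^2) = 17^1·(17−1) = 17·16 = 272.
φ(41) = 41 − 1 = 40.
Multiply: 272 · 40 = 10880.

10880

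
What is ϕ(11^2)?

110

φ(11^2) = 11^1·(11−1) = 11·10 = 110.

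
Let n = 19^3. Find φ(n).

6498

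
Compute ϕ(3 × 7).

12

φ(21) = 21 · (1 − 1/3) · (1 − 1/7)
       = 21 · 12/21 = 12.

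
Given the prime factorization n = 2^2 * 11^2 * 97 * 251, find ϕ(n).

φ(2^2) = 2^1·(2−1) = 2·1 = 2.
φ(11^2) = 11^1·(11−1) = 11·10 = 110.
φ(97) = 97 − 1 = 96.
φ(251) = 251 − 1 = 250.
Multiply: 2 · 110 · 96 · 250 = 5280000.

5280000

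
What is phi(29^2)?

812

φ(841) = 841 · (1 − 1/29)
       = 841 · 28/29 = 812.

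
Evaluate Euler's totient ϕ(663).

Factor 663: 663 = 3 × 13 × 17.
φ(3) = 3 − 1 = 2.
φ(13) = 13 − 1 = 12.
φ(17) = 17 − 1 = 16.
Multiply: 2 · 12 · 16 = 384.

384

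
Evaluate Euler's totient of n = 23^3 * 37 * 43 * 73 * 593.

750039865344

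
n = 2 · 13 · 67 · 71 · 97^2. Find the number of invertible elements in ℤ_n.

φ(1163723938) = 1163723938 · (1 − 1/2) · (1 − 1/13) · (1 − 1/67) · (1 − 1/71) · (1 − 1/97)
       = 1163723938 · 5322240/11997154 = 516257280.

516257280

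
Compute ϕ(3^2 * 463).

φ(3^2) = 3^2 − 3^1 = 9 − 3 = 6.
φ(463) = 463 − 1 = 462.
Multiply: 6 · 462 = 2772.

2772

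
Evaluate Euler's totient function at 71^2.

φ(71^2) = 71^2 − 71^1 = 5041 − 71 = 4970.

4970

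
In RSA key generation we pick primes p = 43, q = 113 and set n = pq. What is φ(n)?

4704

φ(4859) = 4859 · (1 − 1/43) · (1 − 1/113)
       = 4859 · 4704/4859 = 4704.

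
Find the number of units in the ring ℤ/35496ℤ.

First factor: 35496 = 2**3 × 3**2 × 17 × 29.
φ(35496) = 35496 · (1 − 1/2) · (1 − 1/3) · (1 − 1/17) · (1 − 1/29)
       = 35496 · 896/2958 = 10752.

10752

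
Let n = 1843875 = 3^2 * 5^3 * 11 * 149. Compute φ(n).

888000

φ(1843875) = 1843875 · (1 − 1/3) · (1 − 1/5) · (1 − 1/11) · (1 − 1/149)
       = 1843875 · 11840/24585 = 888000.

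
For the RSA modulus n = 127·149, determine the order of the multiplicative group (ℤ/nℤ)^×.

18648

φ(18923) = 18923 · (1 − 1/127) · (1 − 1/149)
       = 18923 · 18648/18923 = 18648.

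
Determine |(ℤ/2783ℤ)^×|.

2783 = 11**2 · 23.
φ(11^2) = 11^1·(11−1) = 11·10 = 110.
φ(23) = 23 − 1 = 22.
φ(2783) = 110 × 22 = 2420.

2420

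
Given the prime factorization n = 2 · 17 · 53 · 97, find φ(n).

79872

φ(174794) = 174794 · (1 − 1/2) · (1 − 1/17) · (1 − 1/53) · (1 − 1/97)
       = 174794 · 79872/174794 = 79872.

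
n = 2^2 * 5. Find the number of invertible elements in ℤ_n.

φ(2^2) = 2^2 − 2^1 = 4 − 2 = 2.
φ(5) = 5 − 1 = 4.
φ(20) = 2 × 4 = 8.

8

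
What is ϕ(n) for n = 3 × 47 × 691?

63480

φ(3) = 3 − 1 = 2.
φ(47) = 47 − 1 = 46.
φ(691) = 691 − 1 = 690.
Multiply: 2 · 46 · 690 = 63480.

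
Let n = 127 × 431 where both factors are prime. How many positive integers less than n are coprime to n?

54180

φ(127) = 127 − 1 = 126.
φ(431) = 431 − 1 = 430.
Since φ is multiplicative, φ(54737) = 126 · 430 = 54180.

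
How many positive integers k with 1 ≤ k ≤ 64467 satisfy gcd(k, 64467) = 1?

36288

Prime factorization: 64467 = 3^2 · 13 · 19 · 29.
φ(3^2) = 3^1·(3−1) = 3·2 = 6.
φ(13) = 13 − 1 = 12.
φ(19) = 19 − 1 = 18.
φ(29) = 29 − 1 = 28.
φ(64467) = 6 × 12 × 18 × 28 = 36288.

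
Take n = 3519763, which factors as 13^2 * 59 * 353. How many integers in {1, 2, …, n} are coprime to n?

3184896

φ(13^2) = 13^2 − 13^1 = 169 − 13 = 156.
φ(59) = 59 − 1 = 58.
φ(353) = 353 − 1 = 352.
Multiply: 156 · 58 · 352 = 3184896.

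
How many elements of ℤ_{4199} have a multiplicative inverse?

Prime factorization: 4199 = 13 · 17 · 19.
φ(4199) = 4199 · (1 − 1/13) · (1 − 1/17) · (1 − 1/19)
       = 4199 · 3456/4199 = 3456.

3456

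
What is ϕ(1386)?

360

Prime factorization: 1386 = 2 · 3^2 · 7 · 11.
φ(1386) = 1386 · (1 − 1/2) · (1 − 1/3) · (1 − 1/7) · (1 − 1/11)
       = 1386 · 120/462 = 360.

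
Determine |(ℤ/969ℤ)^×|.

576

First factor: 969 = 3 · 17 · 19.
φ(969) = 969 · (1 − 1/3) · (1 − 1/17) · (1 − 1/19)
       = 969 · 576/969 = 576.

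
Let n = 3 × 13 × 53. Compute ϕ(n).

φ(3) = 3 − 1 = 2.
φ(13) = 13 − 1 = 12.
φ(53) = 53 − 1 = 52.
Multiply: 2 · 12 · 52 = 1248.

1248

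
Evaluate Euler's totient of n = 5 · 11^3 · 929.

4491520

φ(5) = 5 − 1 = 4.
φ(11^3) = 11^3 − 11^2 = 1331 − 121 = 1210.
φ(929) = 929 − 1 = 928.
Since φ is multiplicative, φ(6182495) = 4 · 1210 · 928 = 4491520.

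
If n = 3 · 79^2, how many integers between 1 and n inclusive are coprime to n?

12324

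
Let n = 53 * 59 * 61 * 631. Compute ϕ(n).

114004800

φ(53) = 53 − 1 = 52.
φ(59) = 59 − 1 = 58.
φ(61) = 61 − 1 = 60.
φ(631) = 631 − 1 = 630.
Since φ is multiplicative, φ(120361357) = 52 · 58 · 60 · 630 = 114004800.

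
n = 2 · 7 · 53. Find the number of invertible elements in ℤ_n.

312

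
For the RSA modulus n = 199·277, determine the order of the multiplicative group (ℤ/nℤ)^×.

54648

φ(199) = 199 − 1 = 198.
φ(277) = 277 − 1 = 276.
φ(55123) = 198 × 276 = 54648.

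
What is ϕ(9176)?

Factor 9176: 9176 = 2^3 · 31 · 37.
φ(9176) = 9176 · (1 − 1/2) · (1 − 1/31) · (1 − 1/37)
       = 9176 · 1080/2294 = 4320.

4320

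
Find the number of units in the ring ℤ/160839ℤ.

85536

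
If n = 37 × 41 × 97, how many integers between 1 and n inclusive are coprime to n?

φ(37) = 37 − 1 = 36.
φ(41) = 41 − 1 = 40.
φ(97) = 97 − 1 = 96.
Multiply: 36 · 40 · 96 = 138240.

138240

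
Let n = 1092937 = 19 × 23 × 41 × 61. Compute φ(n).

950400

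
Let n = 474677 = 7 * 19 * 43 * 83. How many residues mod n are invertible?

φ(474677) = 474677 · (1 − 1/7) · (1 − 1/19) · (1 − 1/43) · (1 − 1/83)
       = 474677 · 371952/474677 = 371952.

371952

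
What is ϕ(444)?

Prime factorization: 444 = 2**2 × 3 × 37.
φ(444) = 444 · (1 − 1/2) · (1 − 1/3) · (1 − 1/37)
       = 444 · 72/222 = 144.

144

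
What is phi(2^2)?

φ(2^2) = 2^1·(2−1) = 2·1 = 2.

2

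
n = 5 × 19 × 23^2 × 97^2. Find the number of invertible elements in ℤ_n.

339254784

φ(472849295) = 472849295 · (1 − 1/5) · (1 − 1/19) · (1 − 1/23) · (1 − 1/97)
       = 472849295 · 152064/211945 = 339254784.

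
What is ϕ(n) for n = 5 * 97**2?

φ(47045) = 47045 · (1 − 1/5) · (1 − 1/97)
       = 47045 · 384/485 = 37248.

37248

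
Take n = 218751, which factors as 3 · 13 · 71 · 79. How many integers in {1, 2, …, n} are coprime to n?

131040

φ(218751) = 218751 · (1 − 1/3) · (1 − 1/13) · (1 − 1/71) · (1 − 1/79)
       = 218751 · 131040/218751 = 131040.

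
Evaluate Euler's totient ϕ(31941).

16848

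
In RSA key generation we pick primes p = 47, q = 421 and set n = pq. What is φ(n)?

19320

φ(pq) = (p−1)(q−1) = 46 · 420 = 19320.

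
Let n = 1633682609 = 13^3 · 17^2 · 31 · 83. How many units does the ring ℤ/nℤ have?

1356975360

φ(13^3) = 13^2·(13−1) = 169·12 = 2028.
φ(17^2) = 17^1·(17−1) = 17·16 = 272.
φ(31) = 31 − 1 = 30.
φ(83) = 83 − 1 = 82.
φ(1633682609) = 2028 × 272 × 30 × 82 = 1356975360.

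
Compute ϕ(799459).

Prime factorization: 799459 = 17 × 31 × 37 × 41.
φ(17) = 17 − 1 = 16.
φ(31) = 31 − 1 = 30.
φ(37) = 37 − 1 = 36.
φ(41) = 41 − 1 = 40.
φ(799459) = 16 × 30 × 36 × 40 = 691200.

691200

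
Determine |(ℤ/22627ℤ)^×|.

Prime factorization: 22627 = 11^3 * 17.
φ(22627) = 22627 · (1 − 1/11) · (1 − 1/17)
       = 22627 · 160/187 = 19360.

19360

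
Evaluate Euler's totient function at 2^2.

2

φ(4) = 4 · (1 − 1/2)
       = 4 · 1/2 = 2.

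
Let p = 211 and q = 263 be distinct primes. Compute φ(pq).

φ(n) = (p − 1)(q − 1) = (211−1)(263−1) = 210·262 = 55020.

55020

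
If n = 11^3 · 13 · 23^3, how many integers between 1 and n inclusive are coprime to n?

168983760

φ(210525601) = 210525601 · (1 − 1/11) · (1 − 1/13) · (1 − 1/23)
       = 210525601 · 2640/3289 = 168983760.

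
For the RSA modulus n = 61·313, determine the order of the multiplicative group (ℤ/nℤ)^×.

18720

For distinct primes, φ(pq) = (p−1)(q−1) = 60 × 312 = 18720.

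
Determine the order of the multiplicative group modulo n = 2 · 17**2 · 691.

187680

φ(2) = 2 − 1 = 1.
φ(17^2) = 17^1·(17−1) = 17·16 = 272.
φ(691) = 691 − 1 = 690.
Multiply: 1 · 272 · 690 = 187680.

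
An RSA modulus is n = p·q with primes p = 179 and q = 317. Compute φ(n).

56248

φ(pq) = (p−1)(q−1) = 178 · 316 = 56248.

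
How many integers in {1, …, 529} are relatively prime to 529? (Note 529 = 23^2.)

φ(23^2) = 23^1·(23−1) = 23·22 = 506.

506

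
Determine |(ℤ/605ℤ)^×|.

First factor: 605 = 5 · 11^2.
φ(605) = 605 · (1 − 1/5) · (1 − 1/11)
       = 605 · 40/55 = 440.

440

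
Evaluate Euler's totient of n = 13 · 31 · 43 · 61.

φ(13) = 13 − 1 = 12.
φ(31) = 31 − 1 = 30.
φ(43) = 43 − 1 = 42.
φ(61) = 61 − 1 = 60.
φ(1057069) = 12 × 30 × 42 × 60 = 907200.

907200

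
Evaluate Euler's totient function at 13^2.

156

φ(13^2) = 13^1·(13−1) = 13·12 = 156.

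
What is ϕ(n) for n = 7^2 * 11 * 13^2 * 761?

φ(7^2) = 7^2 − 7^1 = 49 − 7 = 42.
φ(11) = 11 − 1 = 10.
φ(13^2) = 13^1·(13−1) = 13·12 = 156.
φ(761) = 761 − 1 = 760.
Multiply: 42 · 10 · 156 · 760 = 49795200.

49795200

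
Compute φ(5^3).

100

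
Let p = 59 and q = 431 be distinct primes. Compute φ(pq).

24940

φ(59) = 59 − 1 = 58.
φ(431) = 431 − 1 = 430.
Multiply: 58 · 430 = 24940.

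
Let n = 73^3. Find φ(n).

φ(73^3) = 73^3 − 73^2 = 389017 − 5329 = 383688.

383688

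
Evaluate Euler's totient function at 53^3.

φ(53^3) = 53^3 − 53^2 = 148877 − 2809 = 146068.

146068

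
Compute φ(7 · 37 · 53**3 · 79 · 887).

φ(2701954827439) = 2701954827439 · (1 − 1/7) · (1 − 1/37) · (1 − 1/53) · (1 − 1/79) · (1 − 1/887)
       = 2701954827439 · 776221056/961892071 = 2180404946304.

2180404946304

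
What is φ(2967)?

Prime factorization: 2967 = 3 · 23 · 43.
φ(2967) = 2967 · (1 − 1/3) · (1 − 1/23) · (1 − 1/43)
       = 2967 · 1848/2967 = 1848.

1848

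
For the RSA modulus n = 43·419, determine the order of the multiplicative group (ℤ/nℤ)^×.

φ(pq) = (p−1)(q−1) = 42 · 418 = 17556.

17556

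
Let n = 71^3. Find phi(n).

352870

φ(357911) = 357911 · (1 − 1/71)
       = 357911 · 70/71 = 352870.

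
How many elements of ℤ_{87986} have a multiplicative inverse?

Factor 87986: 87986 = 2 · 29 · 37 · 41.
φ(2) = 2 − 1 = 1.
φ(29) = 29 − 1 = 28.
φ(37) = 37 − 1 = 36.
φ(41) = 41 − 1 = 40.
Multiply: 1 · 28 · 36 · 40 = 40320.

40320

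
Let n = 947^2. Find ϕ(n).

φ(896809) = 896809 · (1 − 1/947)
       = 896809 · 946/947 = 895862.

895862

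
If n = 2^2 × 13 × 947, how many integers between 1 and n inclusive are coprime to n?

22704

φ(49244) = 49244 · (1 − 1/2) · (1 − 1/13) · (1 − 1/947)
       = 49244 · 11352/24622 = 22704.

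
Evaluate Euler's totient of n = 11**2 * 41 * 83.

360800

φ(11^2) = 11^2 − 11^1 = 121 − 11 = 110.
φ(41) = 41 − 1 = 40.
φ(83) = 83 − 1 = 82.
φ(411763) = 110 × 40 × 82 = 360800.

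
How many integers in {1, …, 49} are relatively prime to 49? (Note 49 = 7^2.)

42

φ(7^2) = 7^2 − 7^1 = 49 − 7 = 42.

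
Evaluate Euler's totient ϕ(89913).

53760

Factor 89913: 89913 = 3 · 17 · 41 · 43.
φ(3) = 3 − 1 = 2.
φ(17) = 17 − 1 = 16.
φ(41) = 41 − 1 = 40.
φ(43) = 43 − 1 = 42.
φ(89913) = 2 × 16 × 40 × 42 = 53760.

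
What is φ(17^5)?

1336336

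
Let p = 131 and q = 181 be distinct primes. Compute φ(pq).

23400

φ(n) = (p − 1)(q − 1) = (131−1)(181−1) = 130·180 = 23400.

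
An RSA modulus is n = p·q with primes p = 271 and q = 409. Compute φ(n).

φ(pq) = (p−1)(q−1) = 270 · 408 = 110160.

110160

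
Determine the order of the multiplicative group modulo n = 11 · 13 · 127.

φ(18161) = 18161 · (1 − 1/11) · (1 − 1/13) · (1 − 1/127)
       = 18161 · 15120/18161 = 15120.

15120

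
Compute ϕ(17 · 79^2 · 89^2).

772172544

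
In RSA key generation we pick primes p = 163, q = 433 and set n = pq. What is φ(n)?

φ(pq) = (p−1)(q−1) = 162 · 432 = 69984.

69984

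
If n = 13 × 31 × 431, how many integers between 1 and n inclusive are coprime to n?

154800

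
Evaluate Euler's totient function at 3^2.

6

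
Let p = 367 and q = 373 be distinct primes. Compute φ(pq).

136152

For distinct primes, φ(pq) = (p−1)(q−1) = 366 × 372 = 136152.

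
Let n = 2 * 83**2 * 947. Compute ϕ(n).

6438476

φ(2) = 2 − 1 = 1.
φ(83^2) = 83^2 − 83^1 = 6889 − 83 = 6806.
φ(947) = 947 − 1 = 946.
Since φ is multiplicative, φ(13047766) = 1 · 6806 · 946 = 6438476.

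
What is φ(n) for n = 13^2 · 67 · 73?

741312

φ(826579) = 826579 · (1 − 1/13) · (1 − 1/67) · (1 − 1/73)
       = 826579 · 57024/63583 = 741312.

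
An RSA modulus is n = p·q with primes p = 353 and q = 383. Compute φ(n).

φ(n) = (p − 1)(q − 1) = (353−1)(383−1) = 352·382 = 134464.

134464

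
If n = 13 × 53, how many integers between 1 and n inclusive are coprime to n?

φ(689) = 689 · (1 − 1/13) · (1 − 1/53)
       = 689 · 624/689 = 624.

624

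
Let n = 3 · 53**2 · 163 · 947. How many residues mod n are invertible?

844725024

φ(1300800147) = 1300800147 · (1 − 1/3) · (1 − 1/53) · (1 − 1/163) · (1 − 1/947)
       = 1300800147 · 15938208/24543399 = 844725024.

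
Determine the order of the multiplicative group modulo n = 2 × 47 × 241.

φ(22654) = 22654 · (1 − 1/2) · (1 − 1/47) · (1 − 1/241)
       = 22654 · 11040/22654 = 11040.

11040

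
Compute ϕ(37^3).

49284

φ(50653) = 50653 · (1 − 1/37)
       = 50653 · 36/37 = 49284.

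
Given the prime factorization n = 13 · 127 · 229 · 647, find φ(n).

222699456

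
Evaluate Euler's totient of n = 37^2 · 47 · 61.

φ(3924923) = 3924923 · (1 − 1/37) · (1 − 1/47) · (1 − 1/61)
       = 3924923 · 99360/106079 = 3676320.

3676320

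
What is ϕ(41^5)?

113030440

φ(41^5) = 41^5 − 41^4 = 115856201 − 2825761 = 113030440.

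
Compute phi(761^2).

578360

φ(761^2) = 761^1·(761−1) = 761·760 = 578360.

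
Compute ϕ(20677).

Prime factorization: 20677 = 23 × 29 × 31.
φ(23) = 23 − 1 = 22.
φ(29) = 29 − 1 = 28.
φ(31) = 31 − 1 = 30.
Since φ is multiplicative, φ(20677) = 22 · 28 · 30 = 18480.

18480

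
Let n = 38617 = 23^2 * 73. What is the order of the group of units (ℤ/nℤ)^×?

36432

φ(23^2) = 23^2 − 23^1 = 529 − 23 = 506.
φ(73) = 73 − 1 = 72.
φ(38617) = 506 × 72 = 36432.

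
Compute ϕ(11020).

4032

Prime factorization: 11020 = 2^2 * 5 * 19 * 29.
φ(2^2) = 2^2 − 2^1 = 4 − 2 = 2.
φ(5) = 5 − 1 = 4.
φ(19) = 19 − 1 = 18.
φ(29) = 29 − 1 = 28.
Multiply: 2 · 4 · 18 · 28 = 4032.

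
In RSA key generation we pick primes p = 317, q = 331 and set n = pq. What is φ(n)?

104280

For distinct primes, φ(pq) = (p−1)(q−1) = 316 × 330 = 104280.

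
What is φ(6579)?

First factor: 6579 = 3^2 · 17 · 43.
φ(6579) = 6579 · (1 − 1/3) · (1 − 1/17) · (1 − 1/43)
       = 6579 · 1344/2193 = 4032.

4032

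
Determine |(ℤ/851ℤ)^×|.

792

Prime factorization: 851 = 23 × 37.
φ(851) = 851 · (1 − 1/23) · (1 − 1/37)
       = 851 · 792/851 = 792.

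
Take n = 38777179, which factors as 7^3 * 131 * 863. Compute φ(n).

32945640

φ(7^3) = 7^3 − 7^2 = 343 − 49 = 294.
φ(131) = 131 − 1 = 130.
φ(863) = 863 − 1 = 862.
Multiply: 294 · 130 · 862 = 32945640.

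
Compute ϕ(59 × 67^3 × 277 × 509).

φ(2501923181881) = 2501923181881 · (1 − 1/59) · (1 − 1/67) · (1 − 1/277) · (1 − 1/509)
       = 2501923181881 · 536716224/557345329 = 2409319129536.

2409319129536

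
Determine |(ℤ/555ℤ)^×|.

555 = 3 · 5 · 37.
φ(555) = 555 · (1 − 1/3) · (1 − 1/5) · (1 − 1/37)
       = 555 · 288/555 = 288.

288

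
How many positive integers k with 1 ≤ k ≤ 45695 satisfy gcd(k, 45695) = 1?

Prime factorization: 45695 = 5 · 13 · 19 · 37.
φ(5) = 5 − 1 = 4.
φ(13) = 13 − 1 = 12.
φ(19) = 19 − 1 = 18.
φ(37) = 37 − 1 = 36.
φ(45695) = 4 × 12 × 18 × 36 = 31104.

31104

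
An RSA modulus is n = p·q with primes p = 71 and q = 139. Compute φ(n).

9660

φ(n) = (p − 1)(q − 1) = (71−1)(139−1) = 70·138 = 9660.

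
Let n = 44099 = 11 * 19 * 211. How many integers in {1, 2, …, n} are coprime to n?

37800

φ(11) = 11 − 1 = 10.
φ(19) = 19 − 1 = 18.
φ(211) = 211 − 1 = 210.
φ(44099) = 10 × 18 × 210 = 37800.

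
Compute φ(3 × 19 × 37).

1296

φ(3) = 3 − 1 = 2.
φ(19) = 19 − 1 = 18.
φ(37) = 37 − 1 = 36.
Multiply: 2 · 18 · 36 = 1296.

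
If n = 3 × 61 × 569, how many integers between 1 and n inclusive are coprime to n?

φ(3) = 3 − 1 = 2.
φ(61) = 61 − 1 = 60.
φ(569) = 569 − 1 = 568.
φ(104127) = 2 × 60 × 568 = 68160.

68160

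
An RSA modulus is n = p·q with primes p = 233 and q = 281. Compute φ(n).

φ(65473) = 65473 · (1 − 1/233) · (1 − 1/281)
       = 65473 · 64960/65473 = 64960.

64960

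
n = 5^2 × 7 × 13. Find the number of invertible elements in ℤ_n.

φ(5^2) = 5^2 − 5^1 = 25 − 5 = 20.
φ(7) = 7 − 1 = 6.
φ(13) = 13 − 1 = 12.
Multiply: 20 · 6 · 12 = 1440.

1440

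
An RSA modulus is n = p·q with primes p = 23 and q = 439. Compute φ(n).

For distinct primes, φ(pq) = (p−1)(q−1) = 22 × 438 = 9636.

9636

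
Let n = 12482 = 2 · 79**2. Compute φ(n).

φ(12482) = 12482 · (1 − 1/2) · (1 − 1/79)
       = 12482 · 78/158 = 6162.

6162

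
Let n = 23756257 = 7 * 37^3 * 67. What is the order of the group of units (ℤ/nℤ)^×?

φ(23756257) = 23756257 · (1 − 1/7) · (1 − 1/37) · (1 − 1/67)
       = 23756257 · 14256/17353 = 19516464.

19516464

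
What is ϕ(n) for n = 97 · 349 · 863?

28797696

φ(97) = 97 − 1 = 96.
φ(349) = 349 − 1 = 348.
φ(863) = 863 − 1 = 862.
φ(29215139) = 96 × 348 × 862 = 28797696.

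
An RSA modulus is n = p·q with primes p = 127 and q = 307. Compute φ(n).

38556

φ(127) = 127 − 1 = 126.
φ(307) = 307 − 1 = 306.
Since φ is multiplicative, φ(38989) = 126 · 306 = 38556.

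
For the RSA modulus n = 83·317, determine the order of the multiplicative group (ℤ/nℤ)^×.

φ(83) = 83 − 1 = 82.
φ(317) = 317 − 1 = 316.
Multiply: 82 · 316 = 25912.

25912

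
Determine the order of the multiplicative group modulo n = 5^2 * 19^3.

129960

φ(5^2) = 5^2 − 5^1 = 25 − 5 = 20.
φ(19^3) = 19^2·(19−1) = 361·18 = 6498.
φ(171475) = 20 × 6498 = 129960.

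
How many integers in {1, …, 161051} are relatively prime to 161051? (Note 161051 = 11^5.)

146410

φ(161051) = 161051 · (1 − 1/11)
       = 161051 · 10/11 = 146410.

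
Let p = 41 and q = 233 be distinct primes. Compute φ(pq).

φ(41) = 41 − 1 = 40.
φ(233) = 233 − 1 = 232.
Since φ is multiplicative, φ(9553) = 40 · 232 = 9280.

9280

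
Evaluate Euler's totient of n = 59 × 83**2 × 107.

φ(59) = 59 − 1 = 58.
φ(83^2) = 83^1·(83−1) = 83·82 = 6806.
φ(107) = 107 − 1 = 106.
Multiply: 58 · 6806 · 106 = 41843288.

41843288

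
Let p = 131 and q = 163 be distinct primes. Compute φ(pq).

21060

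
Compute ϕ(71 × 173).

φ(12283) = 12283 · (1 − 1/71) · (1 − 1/173)
       = 12283 · 12040/12283 = 12040.

12040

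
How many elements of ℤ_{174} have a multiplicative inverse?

56

174 = 2 × 3 × 29.
φ(174) = 174 · (1 − 1/2) · (1 − 1/3) · (1 − 1/29)
       = 174 · 56/174 = 56.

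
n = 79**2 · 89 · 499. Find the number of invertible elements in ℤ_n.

φ(79^2) = 79^2 − 79^1 = 6241 − 79 = 6162.
φ(89) = 89 − 1 = 88.
φ(499) = 499 − 1 = 498.
Since φ is multiplicative, φ(277169051) = 6162 · 88 · 498 = 270043488.

270043488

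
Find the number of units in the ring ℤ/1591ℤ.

First factor: 1591 = 37 * 43.
φ(1591) = 1591 · (1 − 1/37) · (1 − 1/43)
       = 1591 · 1512/1591 = 1512.

1512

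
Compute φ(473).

420

Factor 473: 473 = 11 · 43.
φ(11) = 11 − 1 = 10.
φ(43) = 43 − 1 = 42.
Since φ is multiplicative, φ(473) = 10 · 42 = 420.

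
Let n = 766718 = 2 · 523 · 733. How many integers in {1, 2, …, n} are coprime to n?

φ(766718) = 766718 · (1 − 1/2) · (1 − 1/523) · (1 − 1/733)
       = 766718 · 382104/766718 = 382104.

382104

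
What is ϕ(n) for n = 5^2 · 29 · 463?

258720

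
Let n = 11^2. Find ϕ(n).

110

φ(121) = 121 · (1 − 1/11)
       = 121 · 10/11 = 110.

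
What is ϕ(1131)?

Prime factorization: 1131 = 3 × 13 × 29.
φ(3) = 3 − 1 = 2.
φ(13) = 13 − 1 = 12.
φ(29) = 29 − 1 = 28.
Multiply: 2 · 12 · 28 = 672.

672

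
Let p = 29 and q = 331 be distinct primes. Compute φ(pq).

9240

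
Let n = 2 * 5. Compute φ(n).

4

φ(2) = 2 − 1 = 1.
φ(5) = 5 − 1 = 4.
φ(10) = 1 × 4 = 4.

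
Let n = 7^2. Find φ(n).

φ(49) = 49 · (1 − 1/7)
       = 49 · 6/7 = 42.

42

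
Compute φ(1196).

528

Factor 1196: 1196 = 2**2 * 13 * 23.
φ(2^2) = 2^1·(2−1) = 2·1 = 2.
φ(13) = 13 − 1 = 12.
φ(23) = 23 − 1 = 22.
Multiply: 2 · 12 · 22 = 528.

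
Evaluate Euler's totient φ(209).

180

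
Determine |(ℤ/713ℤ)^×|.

Prime factorization: 713 = 23 × 31.
φ(713) = 713 · (1 − 1/23) · (1 − 1/31)
       = 713 · 660/713 = 660.

660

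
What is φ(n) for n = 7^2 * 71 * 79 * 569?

130253760

φ(156384529) = 156384529 · (1 − 1/7) · (1 − 1/71) · (1 − 1/79) · (1 − 1/569)
       = 156384529 · 18607680/22340647 = 130253760.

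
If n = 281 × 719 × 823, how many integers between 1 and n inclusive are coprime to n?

165254880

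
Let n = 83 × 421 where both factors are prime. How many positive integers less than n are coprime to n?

φ(34943) = 34943 · (1 − 1/83) · (1 − 1/421)
       = 34943 · 34440/34943 = 34440.

34440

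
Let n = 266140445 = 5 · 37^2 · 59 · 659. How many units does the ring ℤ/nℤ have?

203337792

φ(266140445) = 266140445 · (1 − 1/5) · (1 − 1/37) · (1 − 1/59) · (1 − 1/659)
       = 266140445 · 5495616/7192985 = 203337792.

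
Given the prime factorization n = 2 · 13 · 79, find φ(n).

936

φ(2054) = 2054 · (1 − 1/2) · (1 − 1/13) · (1 − 1/79)
       = 2054 · 936/2054 = 936.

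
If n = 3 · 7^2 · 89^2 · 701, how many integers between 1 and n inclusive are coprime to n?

φ(816235287) = 816235287 · (1 − 1/3) · (1 − 1/7) · (1 − 1/89) · (1 − 1/701)
       = 816235287 · 739200/1310169 = 460521600.

460521600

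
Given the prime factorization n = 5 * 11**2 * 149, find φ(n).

φ(5) = 5 − 1 = 4.
φ(11^2) = 11^1·(11−1) = 11·10 = 110.
φ(149) = 149 − 1 = 148.
Since φ is multiplicative, φ(90145) = 4 · 110 · 148 = 65120.

65120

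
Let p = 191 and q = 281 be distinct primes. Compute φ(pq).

53200

φ(n) = (p − 1)(q − 1) = (191−1)(281−1) = 190·280 = 53200.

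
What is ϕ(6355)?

4800

Factor 6355: 6355 = 5 · 31 · 41.
φ(6355) = 6355 · (1 − 1/5) · (1 − 1/31) · (1 − 1/41)
       = 6355 · 4800/6355 = 4800.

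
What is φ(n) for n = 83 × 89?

φ(83) = 83 − 1 = 82.
φ(89) = 89 − 1 = 88.
Since φ is multiplicative, φ(7387) = 82 · 88 = 7216.

7216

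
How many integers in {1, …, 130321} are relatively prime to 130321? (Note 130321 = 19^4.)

φ(19^4) = 19^4 − 19^3 = 130321 − 6859 = 123462.

123462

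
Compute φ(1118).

1118 = 2 · 13 · 43.
φ(2) = 2 − 1 = 1.
φ(13) = 13 − 1 = 12.
φ(43) = 43 − 1 = 42.
Since φ is multiplicative, φ(1118) = 1 · 12 · 42 = 504.

504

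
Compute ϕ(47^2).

2162

φ(47^2) = 47^2 − 47^1 = 2209 − 47 = 2162.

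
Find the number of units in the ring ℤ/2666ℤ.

Prime factorization: 2666 = 2 × 31 × 43.
φ(2) = 2 − 1 = 1.
φ(31) = 31 − 1 = 30.
φ(43) = 43 − 1 = 42.
Since φ is multiplicative, φ(2666) = 1 · 30 · 42 = 1260.

1260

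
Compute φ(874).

First factor: 874 = 2 · 19 · 23.
φ(2) = 2 − 1 = 1.
φ(19) = 19 − 1 = 18.
φ(23) = 23 − 1 = 22.
φ(874) = 1 × 18 × 22 = 396.

396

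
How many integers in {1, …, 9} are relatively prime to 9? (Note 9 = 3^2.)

φ(3^2) = 3^1·(3−1) = 3·2 = 6.

6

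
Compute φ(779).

720

Factor 779: 779 = 19 × 41.
φ(779) = 779 · (1 − 1/19) · (1 − 1/41)
       = 779 · 720/779 = 720.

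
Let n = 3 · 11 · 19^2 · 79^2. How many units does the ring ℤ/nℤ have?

42148080

φ(74349033) = 74349033 · (1 − 1/3) · (1 − 1/11) · (1 − 1/19) · (1 − 1/79)
       = 74349033 · 28080/49533 = 42148080.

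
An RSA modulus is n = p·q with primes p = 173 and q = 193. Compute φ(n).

33024

φ(33389) = 33389 · (1 − 1/173) · (1 − 1/193)
       = 33389 · 33024/33389 = 33024.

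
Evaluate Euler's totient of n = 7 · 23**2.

3036

φ(7) = 7 − 1 = 6.
φ(23^2) = 23^2 − 23^1 = 529 − 23 = 506.
Since φ is multiplicative, φ(3703) = 6 · 506 = 3036.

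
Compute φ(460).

176

Factor 460: 460 = 2^2 · 5 · 23.
φ(460) = 460 · (1 − 1/2) · (1 − 1/5) · (1 − 1/23)
       = 460 · 88/230 = 176.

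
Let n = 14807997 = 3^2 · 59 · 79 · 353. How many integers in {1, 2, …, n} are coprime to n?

9554688

φ(14807997) = 14807997 · (1 − 1/3) · (1 − 1/59) · (1 − 1/79) · (1 − 1/353)
       = 14807997 · 3184896/4935999 = 9554688.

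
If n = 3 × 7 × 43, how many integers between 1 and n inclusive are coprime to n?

504

φ(3) = 3 − 1 = 2.
φ(7) = 7 − 1 = 6.
φ(43) = 43 − 1 = 42.
Multiply: 2 · 6 · 42 = 504.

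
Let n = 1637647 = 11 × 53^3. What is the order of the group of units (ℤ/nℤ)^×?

φ(1637647) = 1637647 · (1 − 1/11) · (1 − 1/53)
       = 1637647 · 520/583 = 1460680.

1460680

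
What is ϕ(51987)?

30240

First factor: 51987 = 3 × 13 × 31 × 43.
φ(51987) = 51987 · (1 − 1/3) · (1 − 1/13) · (1 − 1/31) · (1 − 1/43)
       = 51987 · 30240/51987 = 30240.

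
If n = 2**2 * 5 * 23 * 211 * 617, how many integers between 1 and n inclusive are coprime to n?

22767360

φ(2^2) = 2^1·(2−1) = 2·1 = 2.
φ(5) = 5 − 1 = 4.
φ(23) = 23 − 1 = 22.
φ(211) = 211 − 1 = 210.
φ(617) = 617 − 1 = 616.
Multiply: 2 · 4 · 22 · 210 · 616 = 22767360.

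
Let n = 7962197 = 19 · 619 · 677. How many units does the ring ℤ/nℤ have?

φ(7962197) = 7962197 · (1 − 1/19) · (1 − 1/619) · (1 − 1/677)
       = 7962197 · 7519824/7962197 = 7519824.

7519824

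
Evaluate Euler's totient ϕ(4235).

2640

Factor 4235: 4235 = 5 × 7 × 11^2.
φ(5) = 5 − 1 = 4.
φ(7) = 7 − 1 = 6.
φ(11^2) = 11^1·(11−1) = 11·10 = 110.
Since φ is multiplicative, φ(4235) = 4 · 6 · 110 = 2640.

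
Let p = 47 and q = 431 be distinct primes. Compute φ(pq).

φ(n) = (p − 1)(q − 1) = (47−1)(431−1) = 46·430 = 19780.

19780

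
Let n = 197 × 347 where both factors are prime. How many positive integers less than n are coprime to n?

φ(197) = 197 − 1 = 196.
φ(347) = 347 − 1 = 346.
Since φ is multiplicative, φ(68359) = 196 · 346 = 67816.

67816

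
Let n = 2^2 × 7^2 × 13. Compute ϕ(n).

φ(2^2) = 2^2 − 2^1 = 4 − 2 = 2.
φ(7^2) = 7^2 − 7^1 = 49 − 7 = 42.
φ(13) = 13 − 1 = 12.
Multiply: 2 · 42 · 12 = 1008.

1008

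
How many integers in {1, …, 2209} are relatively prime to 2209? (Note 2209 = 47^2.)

φ(2209) = 2209 · (1 − 1/47)
       = 2209 · 46/47 = 2162.

2162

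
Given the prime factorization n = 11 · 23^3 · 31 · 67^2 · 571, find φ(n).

φ(10634659780393) = 10634659780393 · (1 − 1/11) · (1 − 1/23) · (1 − 1/31) · (1 − 1/67) · (1 − 1/571)
       = 10634659780393 · 248292000/300049651 = 8800213356000.

8800213356000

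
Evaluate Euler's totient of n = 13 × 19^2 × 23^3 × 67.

3152315232

φ(13) = 13 − 1 = 12.
φ(19^2) = 19^2 − 19^1 = 361 − 19 = 342.
φ(23^3) = 23^2·(23−1) = 529·22 = 11638.
φ(67) = 67 − 1 = 66.
φ(3825681977) = 12 × 342 × 11638 × 66 = 3152315232.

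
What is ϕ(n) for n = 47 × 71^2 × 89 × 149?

2977546880

φ(3141888947) = 3141888947 · (1 − 1/47) · (1 − 1/71) · (1 − 1/89) · (1 − 1/149)
       = 3141888947 · 41937280/44251957 = 2977546880.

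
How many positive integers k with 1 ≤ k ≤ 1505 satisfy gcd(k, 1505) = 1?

1008

First factor: 1505 = 5 * 7 * 43.
φ(5) = 5 − 1 = 4.
φ(7) = 7 − 1 = 6.
φ(43) = 43 − 1 = 42.
Multiply: 4 · 6 · 42 = 1008.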